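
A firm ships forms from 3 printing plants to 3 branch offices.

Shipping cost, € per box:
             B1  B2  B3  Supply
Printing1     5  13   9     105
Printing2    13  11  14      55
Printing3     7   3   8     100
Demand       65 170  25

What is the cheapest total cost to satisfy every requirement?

1650

An optimal shipping plan:
  Printing1 to B1: 65 × €5 = €325
  Printing1 to B2: 15 × €13 = €195
  Printing1 to B3: 25 × €9 = €225
  Printing2 to B2: 55 × €11 = €605
  Printing3 to B2: 100 × €3 = €300
Total = 325 + 195 + 225 + 605 + 300 = €1650.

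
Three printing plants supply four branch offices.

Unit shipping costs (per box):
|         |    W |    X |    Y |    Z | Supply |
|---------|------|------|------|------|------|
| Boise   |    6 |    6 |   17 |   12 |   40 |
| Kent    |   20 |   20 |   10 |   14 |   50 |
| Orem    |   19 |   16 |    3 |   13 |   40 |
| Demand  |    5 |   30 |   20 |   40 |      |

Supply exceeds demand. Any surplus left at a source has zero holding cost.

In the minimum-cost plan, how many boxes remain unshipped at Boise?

0

An optimal plan:
  Boise to W: 5 × 6 = 30
  Boise to X: 30 × 6 = 180
  Boise to Z: 5 × 12 = 60
  Kent to Z: 15 × 14 = 210
  Orem to Y: 20 × 3 = 60
  Orem to Z: 20 × 13 = 260
Total cost = 800.
Boise ships 40 of its 40, leaving 0.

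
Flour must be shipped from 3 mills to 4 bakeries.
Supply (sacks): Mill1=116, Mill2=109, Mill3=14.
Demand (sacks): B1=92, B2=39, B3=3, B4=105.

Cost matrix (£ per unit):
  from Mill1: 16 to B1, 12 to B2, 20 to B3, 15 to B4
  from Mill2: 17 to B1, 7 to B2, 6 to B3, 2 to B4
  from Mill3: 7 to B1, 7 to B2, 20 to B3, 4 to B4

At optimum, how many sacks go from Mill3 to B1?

14

Optimal shipments:
  Mill1 to B1: 78 × £16 = £1248
  Mill1 to B2: 38 × £12 = £456
  Mill2 to B2: 1 × £7 = £7
  Mill2 to B3: 3 × £6 = £18
  Mill2 to B4: 105 × £2 = £210
  Mill3 to B1: 14 × £7 = £98
Total cost = £2037.
So Mill3→B1 carries 14 sacks.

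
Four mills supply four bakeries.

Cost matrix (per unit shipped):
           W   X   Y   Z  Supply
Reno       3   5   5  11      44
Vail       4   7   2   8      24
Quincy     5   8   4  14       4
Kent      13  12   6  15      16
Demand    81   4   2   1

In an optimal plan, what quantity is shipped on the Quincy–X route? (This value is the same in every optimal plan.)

0

The minimum-cost plan:
  Reno to W: 44 × 3 = 132
  Vail to W: 24 × 4 = 96
  Quincy to W: 4 × 5 = 20
  Kent to W: 9 × 13 = 117
  Kent to X: 4 × 12 = 48
  Kent to Y: 2 × 6 = 12
  Kent to Z: 1 × 15 = 15
Total cost = 440.
The route Quincy→X is not used.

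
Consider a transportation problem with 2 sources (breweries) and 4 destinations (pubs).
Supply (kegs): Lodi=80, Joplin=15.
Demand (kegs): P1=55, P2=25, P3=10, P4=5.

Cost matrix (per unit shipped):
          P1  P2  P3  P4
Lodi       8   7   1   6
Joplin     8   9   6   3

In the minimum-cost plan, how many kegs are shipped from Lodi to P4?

Optimal shipments:
  Lodi→P1: 45 × 8 = 360
  Lodi→P2: 25 × 7 = 175
  Lodi→P3: 10 × 1 = 10
  Joplin→P1: 10 × 8 = 80
  Joplin→P4: 5 × 3 = 15
Total cost = 640.
The route Lodi→P4 is not used.

0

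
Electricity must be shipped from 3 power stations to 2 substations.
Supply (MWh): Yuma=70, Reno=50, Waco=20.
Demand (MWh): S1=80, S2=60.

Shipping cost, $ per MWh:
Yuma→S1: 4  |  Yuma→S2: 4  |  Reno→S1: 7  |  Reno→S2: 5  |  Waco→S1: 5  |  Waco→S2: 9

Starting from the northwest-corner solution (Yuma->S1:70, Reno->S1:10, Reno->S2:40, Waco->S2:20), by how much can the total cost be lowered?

Current plan cost = 70·4 + 10·7 + 40·5 + 20·9 = $730.
Optimal plan:
  Yuma–S1: 60 × $4 = $240
  Yuma–S2: 10 × $4 = $40
  Reno–S2: 50 × $5 = $250
  Waco–S1: 20 × $5 = $100
Optimal cost = $630.
Saving = 730 − 630 = $100.

100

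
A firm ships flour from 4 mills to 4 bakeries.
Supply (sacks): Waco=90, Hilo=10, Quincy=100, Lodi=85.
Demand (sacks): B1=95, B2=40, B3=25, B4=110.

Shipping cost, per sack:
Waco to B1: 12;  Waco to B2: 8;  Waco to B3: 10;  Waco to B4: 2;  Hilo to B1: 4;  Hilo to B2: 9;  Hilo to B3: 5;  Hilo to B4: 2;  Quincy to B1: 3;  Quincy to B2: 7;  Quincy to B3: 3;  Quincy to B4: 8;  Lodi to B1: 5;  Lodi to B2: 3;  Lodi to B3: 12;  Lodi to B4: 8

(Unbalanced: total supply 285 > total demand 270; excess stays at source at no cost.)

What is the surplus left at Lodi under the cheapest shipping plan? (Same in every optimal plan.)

15

An optimal plan:
  Waco–B4: 90 × 2 = 180
  Hilo–B4: 10 × 2 = 20
  Quincy–B1: 75 × 3 = 225
  Quincy–B3: 25 × 3 = 75
  Lodi–B1: 20 × 5 = 100
  Lodi–B2: 40 × 3 = 120
  Lodi–B4: 10 × 8 = 80
Total cost = 800.
Lodi ships 70 of its 85, leaving 15.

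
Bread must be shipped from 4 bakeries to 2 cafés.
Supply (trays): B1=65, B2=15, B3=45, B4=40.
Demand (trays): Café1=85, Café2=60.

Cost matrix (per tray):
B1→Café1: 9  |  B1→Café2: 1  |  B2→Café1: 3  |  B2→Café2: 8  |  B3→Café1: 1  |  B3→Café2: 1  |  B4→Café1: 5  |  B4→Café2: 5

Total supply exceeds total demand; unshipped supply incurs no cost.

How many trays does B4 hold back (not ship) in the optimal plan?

15

Minimum-cost shipments:
  B1→Café2: 60 × 1 = 60
  B2→Café1: 15 × 3 = 45
  B3→Café1: 45 × 1 = 45
  B4→Café1: 25 × 5 = 125
Total cost = 275.
B4 ships 25 of its 40, leaving 15.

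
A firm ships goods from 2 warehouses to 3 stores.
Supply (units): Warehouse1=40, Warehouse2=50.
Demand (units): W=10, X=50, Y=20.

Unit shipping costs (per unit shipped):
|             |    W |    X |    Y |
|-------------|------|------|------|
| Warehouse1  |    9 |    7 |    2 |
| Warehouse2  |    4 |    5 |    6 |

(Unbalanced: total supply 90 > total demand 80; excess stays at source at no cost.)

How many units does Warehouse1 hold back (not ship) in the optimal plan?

10

Minimum-cost shipments:
  Warehouse1 to X: 10 × 7 = 70
  Warehouse1 to Y: 20 × 2 = 40
  Warehouse2 to W: 10 × 4 = 40
  Warehouse2 to X: 40 × 5 = 200
Total cost = 350.
Warehouse1 ships 30 of its 40, leaving 10.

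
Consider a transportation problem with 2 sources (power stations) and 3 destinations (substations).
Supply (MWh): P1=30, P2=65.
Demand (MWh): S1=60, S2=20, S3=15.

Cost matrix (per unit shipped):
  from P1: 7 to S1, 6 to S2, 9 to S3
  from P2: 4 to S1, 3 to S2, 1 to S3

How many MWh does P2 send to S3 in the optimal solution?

15

Optimal shipments:
  P1 to S1: 30 × 7 = 210
  P2 to S1: 30 × 4 = 120
  P2 to S2: 20 × 3 = 60
  P2 to S3: 15 × 1 = 15
Total cost = 405.
So P2→S3 carries 15 MWh.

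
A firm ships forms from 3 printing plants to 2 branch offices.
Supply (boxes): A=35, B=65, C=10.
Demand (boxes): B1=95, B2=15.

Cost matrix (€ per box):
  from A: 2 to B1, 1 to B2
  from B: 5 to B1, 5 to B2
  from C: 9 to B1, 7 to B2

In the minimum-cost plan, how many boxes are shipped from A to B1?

Optimal shipments:
  A to B1: 30 boxes
  A to B2: 5 boxes
  B to B1: 65 boxes
  C to B2: 10 boxes
Total cost = €460.
So A→B1 carries 30 boxes.

30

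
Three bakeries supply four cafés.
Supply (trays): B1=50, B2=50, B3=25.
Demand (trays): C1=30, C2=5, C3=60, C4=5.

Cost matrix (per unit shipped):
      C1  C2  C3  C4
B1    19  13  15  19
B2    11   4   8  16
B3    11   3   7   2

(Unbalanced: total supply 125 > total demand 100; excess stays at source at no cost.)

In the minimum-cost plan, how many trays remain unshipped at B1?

25

Minimum-cost shipments:
  B1→C3: 25 × 15 = 375
  B2→C1: 30 × 11 = 330
  B2→C2: 5 × 4 = 20
  B2→C3: 15 × 8 = 120
  B3→C3: 20 × 7 = 140
  B3→C4: 5 × 2 = 10
Total cost = 995.
B1 ships 25 of its 50, leaving 25.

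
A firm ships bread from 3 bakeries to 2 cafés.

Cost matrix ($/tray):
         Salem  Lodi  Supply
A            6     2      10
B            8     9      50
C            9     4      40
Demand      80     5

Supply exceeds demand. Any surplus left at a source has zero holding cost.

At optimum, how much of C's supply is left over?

An optimal plan:
  A to Salem: 10 trays
  B to Salem: 50 trays
  C to Salem: 20 trays
  C to Lodi: 5 trays
Total cost = $660.
C ships 25 of its 40, leaving 15.

15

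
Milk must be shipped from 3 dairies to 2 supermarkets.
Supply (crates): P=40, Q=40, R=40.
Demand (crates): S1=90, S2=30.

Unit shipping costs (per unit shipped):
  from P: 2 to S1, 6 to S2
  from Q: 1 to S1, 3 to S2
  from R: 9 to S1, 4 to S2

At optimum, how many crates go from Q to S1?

40

Optimal shipments:
  P->S1: 40 × 2 = 80
  Q->S1: 40 × 1 = 40
  R->S1: 10 × 9 = 90
  R->S2: 30 × 4 = 120
Total cost = 330.
So Q→S1 carries 40 crates.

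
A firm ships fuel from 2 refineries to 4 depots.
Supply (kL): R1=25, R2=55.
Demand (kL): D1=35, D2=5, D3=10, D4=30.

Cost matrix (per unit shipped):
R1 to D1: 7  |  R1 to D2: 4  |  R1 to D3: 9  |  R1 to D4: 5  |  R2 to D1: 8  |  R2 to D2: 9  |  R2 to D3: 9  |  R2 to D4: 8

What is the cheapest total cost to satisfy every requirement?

Optimal allocation:
  R1→D2: 5 × 4 = 20
  R1→D4: 20 × 5 = 100
  R2→D1: 35 × 8 = 280
  R2→D3: 10 × 9 = 90
  R2→D4: 10 × 8 = 80
Total = 20 + 100 + 280 + 90 + 80 = 570.

570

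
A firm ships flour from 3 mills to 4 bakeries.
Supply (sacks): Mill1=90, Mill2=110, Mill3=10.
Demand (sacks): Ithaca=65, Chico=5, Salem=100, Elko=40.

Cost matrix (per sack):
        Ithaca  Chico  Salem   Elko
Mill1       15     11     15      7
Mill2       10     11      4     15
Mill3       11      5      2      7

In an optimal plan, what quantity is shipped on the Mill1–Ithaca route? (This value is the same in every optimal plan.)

Optimal shipments:
  Mill1->Ithaca: 45 × 15 = 675
  Mill1->Chico: 5 × 11 = 55
  Mill1->Elko: 40 × 7 = 280
  Mill2->Ithaca: 20 × 10 = 200
  Mill2->Salem: 90 × 4 = 360
  Mill3->Salem: 10 × 2 = 20
Total cost = 1590.
So Mill1→Ithaca carries 45 sacks.

45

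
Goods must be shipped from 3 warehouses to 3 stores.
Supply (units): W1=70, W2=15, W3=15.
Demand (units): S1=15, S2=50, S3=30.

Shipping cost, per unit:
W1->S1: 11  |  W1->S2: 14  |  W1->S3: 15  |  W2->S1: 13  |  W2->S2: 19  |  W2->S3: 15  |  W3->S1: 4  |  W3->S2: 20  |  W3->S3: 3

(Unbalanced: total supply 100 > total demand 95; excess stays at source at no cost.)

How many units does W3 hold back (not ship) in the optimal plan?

0

An optimal plan:
  W1 to S1: 15 × 11 = 165
  W1 to S2: 50 × 14 = 700
  W2 to S3: 15 × 15 = 225
  W3 to S3: 15 × 3 = 45
Total cost = 1135.
W3 ships 15 of its 15, leaving 0.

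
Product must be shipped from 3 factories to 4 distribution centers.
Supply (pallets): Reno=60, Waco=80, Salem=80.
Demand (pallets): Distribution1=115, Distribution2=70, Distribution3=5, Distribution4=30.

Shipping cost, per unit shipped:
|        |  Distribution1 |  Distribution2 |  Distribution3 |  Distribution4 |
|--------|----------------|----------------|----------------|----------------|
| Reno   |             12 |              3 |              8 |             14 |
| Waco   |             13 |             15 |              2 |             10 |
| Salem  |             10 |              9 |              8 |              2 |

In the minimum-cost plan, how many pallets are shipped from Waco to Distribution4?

Solving gives:
  Reno to Distribution2: 60 × 3 = 180
  Waco to Distribution1: 75 × 13 = 975
  Waco to Distribution3: 5 × 2 = 10
  Salem to Distribution1: 40 × 10 = 400
  Salem to Distribution2: 10 × 9 = 90
  Salem to Distribution4: 30 × 2 = 60
Total cost = 1715.
The route Waco→Distribution4 is not used.

0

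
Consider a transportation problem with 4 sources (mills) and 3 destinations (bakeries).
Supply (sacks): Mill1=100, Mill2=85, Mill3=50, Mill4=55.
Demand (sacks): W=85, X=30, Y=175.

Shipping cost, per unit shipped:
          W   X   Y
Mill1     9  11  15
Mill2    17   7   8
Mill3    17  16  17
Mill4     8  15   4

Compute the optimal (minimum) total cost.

2665

A cheapest plan:
  Mill1→W: 85 × 9 = 765
  Mill1→X: 15 × 11 = 165
  Mill2→Y: 85 × 8 = 680
  Mill3→X: 15 × 16 = 240
  Mill3→Y: 35 × 17 = 595
  Mill4→Y: 55 × 4 = 220
Total = 765 + 165 + 680 + 240 + 595 + 220 = 2665.
(Supply check: Mill1 ships 100; Mill2 ships 85; Mill3 ships 50; Mill4 ships 55.)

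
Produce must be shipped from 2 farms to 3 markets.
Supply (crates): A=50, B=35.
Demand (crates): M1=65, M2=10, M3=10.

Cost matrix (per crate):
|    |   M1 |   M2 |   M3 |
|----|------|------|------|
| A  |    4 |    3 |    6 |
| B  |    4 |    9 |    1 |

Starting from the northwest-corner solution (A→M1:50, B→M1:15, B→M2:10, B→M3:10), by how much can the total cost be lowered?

60

Current plan cost = 50·4 + 15·4 + 10·9 + 10·1 = 360.
Optimal plan:
  A→M1: 40 × 4 = 160
  A→M2: 10 × 3 = 30
  B→M1: 25 × 4 = 100
  B→M3: 10 × 1 = 10
Optimal cost = 300.
Saving = 360 − 300 = 60.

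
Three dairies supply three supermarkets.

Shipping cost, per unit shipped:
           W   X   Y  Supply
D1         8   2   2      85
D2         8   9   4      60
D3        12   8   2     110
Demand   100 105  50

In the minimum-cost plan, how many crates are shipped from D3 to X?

20

Solving gives:
  D1–X: 85 × 2 = 170
  D2–W: 60 × 8 = 480
  D3–W: 40 × 12 = 480
  D3–X: 20 × 8 = 160
  D3–Y: 50 × 2 = 100
Total cost = 1390.
So D3→X carries 20 crates.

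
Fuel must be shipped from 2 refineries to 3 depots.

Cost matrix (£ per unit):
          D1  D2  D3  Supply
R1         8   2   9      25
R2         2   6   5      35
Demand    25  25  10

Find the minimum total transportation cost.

An optimal shipping plan:
  R1->D2: 25 × £2 = £50
  R2->D1: 25 × £2 = £50
  R2->D3: 10 × £5 = £50
Total = 50 + 50 + 50 = £150.
(Supply check: R1 ships 25; R2 ships 35.)

150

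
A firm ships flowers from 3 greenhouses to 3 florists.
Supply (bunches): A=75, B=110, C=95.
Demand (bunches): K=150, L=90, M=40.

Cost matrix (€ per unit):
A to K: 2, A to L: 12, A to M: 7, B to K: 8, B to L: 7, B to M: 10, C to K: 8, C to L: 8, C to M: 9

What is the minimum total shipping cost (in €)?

1740

Optimal allocation:
  A–K: 75 × €2 = €150
  B–K: 20 × €8 = €160
  B–L: 90 × €7 = €630
  C–K: 55 × €8 = €440
  C–M: 40 × €9 = €360
Total = 150 + 160 + 630 + 440 + 360 = €1740.
(Supply check: A ships 75; B ships 110; C ships 95.)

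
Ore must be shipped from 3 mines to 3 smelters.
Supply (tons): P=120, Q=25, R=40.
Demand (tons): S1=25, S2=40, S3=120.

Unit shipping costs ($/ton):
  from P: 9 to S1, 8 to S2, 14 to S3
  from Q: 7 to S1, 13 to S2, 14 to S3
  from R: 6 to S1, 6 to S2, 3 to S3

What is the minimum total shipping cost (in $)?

A cheapest plan:
  P to S2: 40 tons
  P to S3: 80 tons
  Q to S1: 25 tons
  R to S3: 40 tons
Total cost = $1735.

1735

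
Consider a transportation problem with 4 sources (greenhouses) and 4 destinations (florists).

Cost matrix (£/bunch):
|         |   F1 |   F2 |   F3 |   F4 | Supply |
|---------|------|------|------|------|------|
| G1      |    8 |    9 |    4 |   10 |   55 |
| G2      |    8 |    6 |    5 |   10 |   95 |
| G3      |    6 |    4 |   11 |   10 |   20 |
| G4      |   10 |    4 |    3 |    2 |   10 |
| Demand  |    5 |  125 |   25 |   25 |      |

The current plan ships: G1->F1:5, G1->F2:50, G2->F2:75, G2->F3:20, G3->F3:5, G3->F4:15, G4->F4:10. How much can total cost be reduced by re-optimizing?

215

Current plan cost = 5·8 + 50·9 + 75·6 + 20·5 + 5·11 + 15·10 + 10·2 = £1265.
Optimal plan:
  G1–F1: 5 × £8 = £40
  G1–F2: 10 × £9 = £90
  G1–F3: 25 × £4 = £100
  G1–F4: 15 × £10 = £150
  G2–F2: 95 × £6 = £570
  G3–F2: 20 × £4 = £80
  G4–F4: 10 × £2 = £20
Optimal cost = £1050.
Saving = 1265 − 1050 = £215.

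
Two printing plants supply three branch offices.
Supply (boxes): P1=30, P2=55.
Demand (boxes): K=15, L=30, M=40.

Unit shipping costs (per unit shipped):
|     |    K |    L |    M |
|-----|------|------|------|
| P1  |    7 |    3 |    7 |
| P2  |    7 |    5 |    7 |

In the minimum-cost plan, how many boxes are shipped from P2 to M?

40

The minimum-cost plan:
  P1–L: 30 × 3 = 90
  P2–K: 15 × 7 = 105
  P2–M: 40 × 7 = 280
Total cost = 475.
So P2→M carries 40 boxes.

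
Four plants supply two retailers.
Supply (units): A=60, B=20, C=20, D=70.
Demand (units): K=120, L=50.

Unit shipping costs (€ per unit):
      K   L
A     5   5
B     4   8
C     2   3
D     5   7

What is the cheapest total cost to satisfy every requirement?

770

Optimal allocation:
  A->K: 10 × €5 = €50
  A->L: 50 × €5 = €250
  B->K: 20 × €4 = €80
  C->K: 20 × €2 = €40
  D->K: 70 × €5 = €350
Total = 50 + 250 + 80 + 40 + 350 = €770.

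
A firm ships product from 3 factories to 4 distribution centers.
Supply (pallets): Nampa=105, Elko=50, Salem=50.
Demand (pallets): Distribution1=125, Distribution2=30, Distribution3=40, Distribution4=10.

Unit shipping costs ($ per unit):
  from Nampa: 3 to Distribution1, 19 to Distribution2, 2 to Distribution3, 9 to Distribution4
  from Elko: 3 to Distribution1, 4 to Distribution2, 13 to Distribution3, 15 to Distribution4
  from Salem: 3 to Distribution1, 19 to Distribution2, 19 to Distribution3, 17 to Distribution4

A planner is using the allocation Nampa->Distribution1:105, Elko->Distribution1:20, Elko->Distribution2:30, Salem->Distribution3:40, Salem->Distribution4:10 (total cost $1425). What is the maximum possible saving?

760

Current plan cost = 105·3 + 20·3 + 30·4 + 40·19 + 10·17 = $1425.
Optimal plan:
  Nampa to Distribution1: 55 × $3 = $165
  Nampa to Distribution3: 40 × $2 = $80
  Nampa to Distribution4: 10 × $9 = $90
  Elko to Distribution1: 20 × $3 = $60
  Elko to Distribution2: 30 × $4 = $120
  Salem to Distribution1: 50 × $3 = $150
Optimal cost = $665.
Saving = 1425 − 665 = $760.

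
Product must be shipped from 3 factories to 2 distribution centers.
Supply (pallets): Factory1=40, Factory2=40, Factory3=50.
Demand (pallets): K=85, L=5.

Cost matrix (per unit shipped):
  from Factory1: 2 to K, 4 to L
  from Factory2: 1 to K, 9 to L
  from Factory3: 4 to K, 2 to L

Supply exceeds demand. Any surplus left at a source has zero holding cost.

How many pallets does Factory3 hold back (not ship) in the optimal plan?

An optimal plan:
  Factory1–K: 40 × 2 = 80
  Factory2–K: 40 × 1 = 40
  Factory3–K: 5 × 4 = 20
  Factory3–L: 5 × 2 = 10
Total cost = 150.
Factory3 ships 10 of its 50, leaving 40.

40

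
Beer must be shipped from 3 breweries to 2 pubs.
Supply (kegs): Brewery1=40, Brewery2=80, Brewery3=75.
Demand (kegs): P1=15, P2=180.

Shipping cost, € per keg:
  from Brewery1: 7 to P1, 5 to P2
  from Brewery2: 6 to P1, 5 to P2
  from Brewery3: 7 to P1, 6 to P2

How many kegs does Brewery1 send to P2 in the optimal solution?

Optimal shipments:
  Brewery1->P2: 40 kegs
  Brewery2->P1: 15 kegs
  Brewery2->P2: 65 kegs
  Brewery3->P2: 75 kegs
Total cost = €1065.
So Brewery1→P2 carries 40 kegs.

40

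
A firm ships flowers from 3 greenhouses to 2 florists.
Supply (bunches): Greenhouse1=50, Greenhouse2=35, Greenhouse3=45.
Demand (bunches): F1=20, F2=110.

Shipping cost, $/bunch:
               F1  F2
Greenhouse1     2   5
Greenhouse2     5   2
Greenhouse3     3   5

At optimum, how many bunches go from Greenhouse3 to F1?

0

Optimal shipments:
  Greenhouse1–F1: 20 × $2 = $40
  Greenhouse1–F2: 30 × $5 = $150
  Greenhouse2–F2: 35 × $2 = $70
  Greenhouse3–F2: 45 × $5 = $225
Total cost = $485.
The route Greenhouse3→F1 is not used.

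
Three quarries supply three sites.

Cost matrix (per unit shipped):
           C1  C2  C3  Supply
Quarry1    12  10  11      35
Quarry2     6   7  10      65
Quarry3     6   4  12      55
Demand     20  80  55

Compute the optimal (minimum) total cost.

An optimal shipping plan:
  Quarry1→C3: 35 × 11 = 385
  Quarry2→C1: 20 × 6 = 120
  Quarry2→C2: 25 × 7 = 175
  Quarry2→C3: 20 × 10 = 200
  Quarry3→C2: 55 × 4 = 220
Total = 385 + 120 + 175 + 200 + 220 = 1100.

1100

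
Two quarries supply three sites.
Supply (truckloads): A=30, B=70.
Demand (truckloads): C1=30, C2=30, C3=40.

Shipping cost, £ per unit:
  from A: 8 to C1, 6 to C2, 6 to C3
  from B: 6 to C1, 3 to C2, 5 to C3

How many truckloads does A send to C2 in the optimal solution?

0

Optimal shipments:
  A–C3: 30 × £6 = £180
  B–C1: 30 × £6 = £180
  B–C2: 30 × £3 = £90
  B–C3: 10 × £5 = £50
Total cost = £500.
The route A→C2 is not used.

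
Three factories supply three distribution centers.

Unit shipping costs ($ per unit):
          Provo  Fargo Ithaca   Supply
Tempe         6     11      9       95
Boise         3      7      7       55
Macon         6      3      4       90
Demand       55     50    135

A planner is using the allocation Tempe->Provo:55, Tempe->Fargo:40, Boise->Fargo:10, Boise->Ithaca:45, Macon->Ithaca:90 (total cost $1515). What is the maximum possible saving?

Current plan cost = 55·6 + 40·11 + 10·7 + 45·7 + 90·4 = $1515.
Optimal plan:
  Tempe->Ithaca: 95 pallets
  Boise->Provo: 55 pallets
  Macon->Fargo: 50 pallets
  Macon->Ithaca: 40 pallets
Optimal cost = $1330.
Saving = 1515 − 1330 = $185.

185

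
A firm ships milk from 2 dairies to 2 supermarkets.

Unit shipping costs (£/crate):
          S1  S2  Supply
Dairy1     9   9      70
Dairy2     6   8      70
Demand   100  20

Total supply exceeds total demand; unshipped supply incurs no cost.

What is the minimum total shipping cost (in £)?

A cheapest plan:
  Dairy1 to S1: 30 × £9 = £270
  Dairy1 to S2: 20 × £9 = £180
  Dairy2 to S1: 70 × £6 = £420
Total = 270 + 180 + 420 = £870.
(Supply check: Dairy1 ships 50; Dairy2 ships 70.)

870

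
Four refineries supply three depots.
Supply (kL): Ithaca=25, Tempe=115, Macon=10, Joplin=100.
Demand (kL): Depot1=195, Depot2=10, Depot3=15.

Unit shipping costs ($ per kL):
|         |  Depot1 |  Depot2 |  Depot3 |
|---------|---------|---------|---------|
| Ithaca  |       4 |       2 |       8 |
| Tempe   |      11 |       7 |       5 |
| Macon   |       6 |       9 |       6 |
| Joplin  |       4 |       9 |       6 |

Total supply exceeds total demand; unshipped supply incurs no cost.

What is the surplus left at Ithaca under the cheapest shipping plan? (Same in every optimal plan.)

0

An optimal plan:
  Ithaca to Depot1: 25 × $4 = $100
  Tempe to Depot1: 60 × $11 = $660
  Tempe to Depot2: 10 × $7 = $70
  Tempe to Depot3: 15 × $5 = $75
  Macon to Depot1: 10 × $6 = $60
  Joplin to Depot1: 100 × $4 = $400
Total cost = $1365.
Ithaca ships 25 of its 25, leaving 0.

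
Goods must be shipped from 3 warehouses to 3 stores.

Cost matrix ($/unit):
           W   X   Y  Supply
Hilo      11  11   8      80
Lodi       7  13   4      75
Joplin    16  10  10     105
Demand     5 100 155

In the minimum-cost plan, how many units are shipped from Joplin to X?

100

Solving gives:
  Hilo–Y: 80 × $8 = $640
  Lodi–W: 5 × $7 = $35
  Lodi–Y: 70 × $4 = $280
  Joplin–X: 100 × $10 = $1000
  Joplin–Y: 5 × $10 = $50
Total cost = $2005.
So Joplin→X carries 100 units.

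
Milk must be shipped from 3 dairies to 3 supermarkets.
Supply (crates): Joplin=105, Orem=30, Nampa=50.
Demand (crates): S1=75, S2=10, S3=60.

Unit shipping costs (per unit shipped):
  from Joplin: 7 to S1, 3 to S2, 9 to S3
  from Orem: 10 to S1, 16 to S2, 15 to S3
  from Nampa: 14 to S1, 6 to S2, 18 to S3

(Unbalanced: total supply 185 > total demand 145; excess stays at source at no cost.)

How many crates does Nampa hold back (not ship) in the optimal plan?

Minimum-cost shipments:
  Joplin->S1: 45 × 7 = 315
  Joplin->S3: 60 × 9 = 540
  Orem->S1: 30 × 10 = 300
  Nampa->S2: 10 × 6 = 60
Total cost = 1215.
Nampa ships 10 of its 50, leaving 40.

40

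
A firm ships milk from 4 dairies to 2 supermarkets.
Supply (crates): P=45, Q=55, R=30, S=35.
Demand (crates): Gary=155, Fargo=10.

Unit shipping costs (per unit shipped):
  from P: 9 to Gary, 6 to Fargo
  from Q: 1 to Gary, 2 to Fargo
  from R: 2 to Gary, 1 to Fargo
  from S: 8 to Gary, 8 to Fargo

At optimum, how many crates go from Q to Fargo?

0

The minimum-cost plan:
  P→Gary: 35 × 9 = 315
  P→Fargo: 10 × 6 = 60
  Q→Gary: 55 × 1 = 55
  R→Gary: 30 × 2 = 60
  S→Gary: 35 × 8 = 280
Total cost = 770.
The route Q→Fargo is not used.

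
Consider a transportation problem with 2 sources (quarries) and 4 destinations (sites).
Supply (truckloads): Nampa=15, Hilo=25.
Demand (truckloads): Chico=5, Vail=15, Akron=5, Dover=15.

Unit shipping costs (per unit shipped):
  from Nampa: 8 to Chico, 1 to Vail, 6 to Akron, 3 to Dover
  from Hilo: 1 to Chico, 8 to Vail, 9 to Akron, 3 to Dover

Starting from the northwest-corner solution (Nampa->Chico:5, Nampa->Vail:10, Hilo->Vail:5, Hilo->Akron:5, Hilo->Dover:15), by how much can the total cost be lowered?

70

Current plan cost = 5·8 + 10·1 + 5·8 + 5·9 + 15·3 = 180.
Optimal plan:
  Nampa→Vail: 15 × 1 = 15
  Hilo→Chico: 5 × 1 = 5
  Hilo→Akron: 5 × 9 = 45
  Hilo→Dover: 15 × 3 = 45
Optimal cost = 110.
Saving = 180 − 110 = 70.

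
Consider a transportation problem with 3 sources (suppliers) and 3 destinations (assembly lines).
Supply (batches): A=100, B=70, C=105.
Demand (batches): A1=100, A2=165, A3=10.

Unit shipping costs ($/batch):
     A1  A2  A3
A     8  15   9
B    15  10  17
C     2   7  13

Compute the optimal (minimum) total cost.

One minimum-cost allocation:
  A→A1: 90 × $8 = $720
  A→A3: 10 × $9 = $90
  B→A2: 70 × $10 = $700
  C→A1: 10 × $2 = $20
  C→A2: 95 × $7 = $665
Total = 720 + 90 + 700 + 20 + 665 = $2195.
(Supply check: A ships 100; B ships 70; C ships 105.)

2195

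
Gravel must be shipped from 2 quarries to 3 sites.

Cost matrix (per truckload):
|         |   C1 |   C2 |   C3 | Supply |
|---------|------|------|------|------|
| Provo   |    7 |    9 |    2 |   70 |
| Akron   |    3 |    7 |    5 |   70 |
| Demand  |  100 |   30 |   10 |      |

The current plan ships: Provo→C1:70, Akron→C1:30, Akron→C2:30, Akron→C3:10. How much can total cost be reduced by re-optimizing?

Current plan cost = 70·7 + 30·3 + 30·7 + 10·5 = 840.
Optimal plan:
  Provo->C1: 30 × 7 = 210
  Provo->C2: 30 × 9 = 270
  Provo->C3: 10 × 2 = 20
  Akron->C1: 70 × 3 = 210
Optimal cost = 710.
Saving = 840 − 710 = 130.

130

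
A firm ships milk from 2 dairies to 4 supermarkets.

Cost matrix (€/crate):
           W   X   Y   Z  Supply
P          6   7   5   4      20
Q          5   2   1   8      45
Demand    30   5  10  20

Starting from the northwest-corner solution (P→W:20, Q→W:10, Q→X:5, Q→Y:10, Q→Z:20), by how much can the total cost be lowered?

Current plan cost = 20·6 + 10·5 + 5·2 + 10·1 + 20·8 = €350.
Optimal plan:
  P->Z: 20 × €4 = €80
  Q->W: 30 × €5 = €150
  Q->X: 5 × €2 = €10
  Q->Y: 10 × €1 = €10
Optimal cost = €250.
Saving = 350 − 250 = €100.

100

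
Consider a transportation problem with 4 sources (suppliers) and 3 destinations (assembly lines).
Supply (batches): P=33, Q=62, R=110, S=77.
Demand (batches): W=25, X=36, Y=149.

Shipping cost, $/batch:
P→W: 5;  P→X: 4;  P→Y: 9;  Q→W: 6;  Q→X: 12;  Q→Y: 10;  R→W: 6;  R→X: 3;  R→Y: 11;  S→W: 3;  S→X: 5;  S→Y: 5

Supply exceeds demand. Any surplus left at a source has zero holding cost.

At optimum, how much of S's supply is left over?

Minimum-cost shipments:
  P–Y: 33 batches
  Q–Y: 39 batches
  R–W: 25 batches
  R–X: 36 batches
  S–Y: 77 batches
Total cost = $1330.
S ships 77 of its 77, leaving 0.

0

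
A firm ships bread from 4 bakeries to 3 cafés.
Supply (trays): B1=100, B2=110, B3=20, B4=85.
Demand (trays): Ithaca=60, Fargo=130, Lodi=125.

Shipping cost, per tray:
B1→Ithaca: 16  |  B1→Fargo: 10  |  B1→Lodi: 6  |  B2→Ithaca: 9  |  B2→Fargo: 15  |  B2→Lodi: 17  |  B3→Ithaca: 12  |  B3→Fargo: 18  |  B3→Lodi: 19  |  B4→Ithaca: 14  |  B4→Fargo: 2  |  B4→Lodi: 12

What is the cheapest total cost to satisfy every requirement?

Optimal allocation:
  B1 to Lodi: 100 × 6 = 600
  B2 to Ithaca: 60 × 9 = 540
  B2 to Fargo: 45 × 15 = 675
  B2 to Lodi: 5 × 17 = 85
  B3 to Lodi: 20 × 19 = 380
  B4 to Fargo: 85 × 2 = 170
Total = 600 + 540 + 675 + 85 + 380 + 170 = 2450.

2450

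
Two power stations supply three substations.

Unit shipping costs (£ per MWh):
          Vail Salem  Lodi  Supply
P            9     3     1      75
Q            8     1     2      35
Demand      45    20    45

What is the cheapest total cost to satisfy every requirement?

455

One minimum-cost allocation:
  P->Vail: 30 × £9 = £270
  P->Lodi: 45 × £1 = £45
  Q->Vail: 15 × £8 = £120
  Q->Salem: 20 × £1 = £20
Total = 270 + 45 + 120 + 20 = £455.
(Supply check: P ships 75; Q ships 35.)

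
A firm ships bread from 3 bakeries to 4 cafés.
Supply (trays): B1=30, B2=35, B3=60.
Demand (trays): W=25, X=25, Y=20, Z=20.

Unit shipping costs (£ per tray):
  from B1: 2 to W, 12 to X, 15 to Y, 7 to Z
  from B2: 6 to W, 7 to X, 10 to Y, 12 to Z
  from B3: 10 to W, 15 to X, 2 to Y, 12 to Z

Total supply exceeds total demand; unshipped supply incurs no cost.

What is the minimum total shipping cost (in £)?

470

A cheapest plan:
  B1→W: 15 × £2 = £30
  B1→Z: 15 × £7 = £105
  B2→W: 10 × £6 = £60
  B2→X: 25 × £7 = £175
  B3→Y: 20 × £2 = £40
  B3→Z: 5 × £12 = £60
Total = 30 + 105 + 60 + 175 + 40 + 60 = £470.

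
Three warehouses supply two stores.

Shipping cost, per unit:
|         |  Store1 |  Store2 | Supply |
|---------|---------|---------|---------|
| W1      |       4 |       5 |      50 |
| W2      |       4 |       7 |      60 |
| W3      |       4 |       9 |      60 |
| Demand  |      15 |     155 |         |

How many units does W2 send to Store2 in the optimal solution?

Optimal shipments:
  W1->Store2: 50 × 5 = 250
  W2->Store2: 60 × 7 = 420
  W3->Store1: 15 × 4 = 60
  W3->Store2: 45 × 9 = 405
Total cost = 1135.
So W2→Store2 carries 60 units.

60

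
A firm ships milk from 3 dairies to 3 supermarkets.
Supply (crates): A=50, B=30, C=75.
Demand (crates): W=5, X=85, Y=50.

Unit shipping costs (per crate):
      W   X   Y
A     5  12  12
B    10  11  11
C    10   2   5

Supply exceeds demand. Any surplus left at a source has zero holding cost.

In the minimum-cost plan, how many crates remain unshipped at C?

Minimum-cost shipments:
  A→W: 5 × 5 = 25
  A→X: 10 × 12 = 120
  A→Y: 20 × 12 = 240
  B→Y: 30 × 11 = 330
  C→X: 75 × 2 = 150
Total cost = 865.
C ships 75 of its 75, leaving 0.

0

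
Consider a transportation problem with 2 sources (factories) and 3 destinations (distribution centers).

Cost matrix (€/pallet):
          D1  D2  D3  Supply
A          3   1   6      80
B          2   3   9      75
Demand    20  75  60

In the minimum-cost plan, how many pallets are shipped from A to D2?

Solving gives:
  A to D2: 20 pallets
  A to D3: 60 pallets
  B to D1: 20 pallets
  B to D2: 55 pallets
Total cost = €585.
So A→D2 carries 20 pallets.

20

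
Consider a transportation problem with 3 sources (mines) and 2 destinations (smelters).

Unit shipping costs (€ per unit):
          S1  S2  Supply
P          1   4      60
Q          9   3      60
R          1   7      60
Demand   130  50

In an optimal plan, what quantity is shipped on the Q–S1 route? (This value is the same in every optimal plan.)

The minimum-cost plan:
  P to S1: 60 × €1 = €60
  Q to S1: 10 × €9 = €90
  Q to S2: 50 × €3 = €150
  R to S1: 60 × €1 = €60
Total cost = €360.
So Q→S1 carries 10 tons.

10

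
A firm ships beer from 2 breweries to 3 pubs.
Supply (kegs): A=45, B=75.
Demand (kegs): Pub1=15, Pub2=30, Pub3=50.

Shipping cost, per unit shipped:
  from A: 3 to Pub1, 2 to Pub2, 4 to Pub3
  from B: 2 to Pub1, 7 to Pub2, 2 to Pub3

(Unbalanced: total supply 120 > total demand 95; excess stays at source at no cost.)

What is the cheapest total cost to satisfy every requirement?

An optimal shipping plan:
  A->Pub2: 30 × 2 = 60
  B->Pub1: 15 × 2 = 30
  B->Pub3: 50 × 2 = 100
Total = 60 + 30 + 100 = 190.

190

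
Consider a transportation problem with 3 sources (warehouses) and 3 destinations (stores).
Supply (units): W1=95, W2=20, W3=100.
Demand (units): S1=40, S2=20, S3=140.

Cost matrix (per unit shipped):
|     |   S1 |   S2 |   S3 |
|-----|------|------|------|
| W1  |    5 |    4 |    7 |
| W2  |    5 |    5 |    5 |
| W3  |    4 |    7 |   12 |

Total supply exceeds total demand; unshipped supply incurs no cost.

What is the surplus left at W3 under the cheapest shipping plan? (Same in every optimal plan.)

15

Minimum-cost shipments:
  W1 to S3: 95 × 7 = 665
  W2 to S3: 20 × 5 = 100
  W3 to S1: 40 × 4 = 160
  W3 to S2: 20 × 7 = 140
  W3 to S3: 25 × 12 = 300
Total cost = 1365.
W3 ships 85 of its 100, leaving 15.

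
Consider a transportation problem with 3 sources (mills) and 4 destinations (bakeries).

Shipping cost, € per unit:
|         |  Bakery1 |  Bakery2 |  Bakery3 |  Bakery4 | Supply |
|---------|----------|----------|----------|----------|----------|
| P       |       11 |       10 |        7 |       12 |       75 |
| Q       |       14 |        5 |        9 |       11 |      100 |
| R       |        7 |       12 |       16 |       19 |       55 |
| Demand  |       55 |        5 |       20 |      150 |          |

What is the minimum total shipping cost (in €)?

Optimal allocation:
  P to Bakery3: 20 sacks
  P to Bakery4: 55 sacks
  Q to Bakery2: 5 sacks
  Q to Bakery4: 95 sacks
  R to Bakery1: 55 sacks
Total cost = €2255.

2255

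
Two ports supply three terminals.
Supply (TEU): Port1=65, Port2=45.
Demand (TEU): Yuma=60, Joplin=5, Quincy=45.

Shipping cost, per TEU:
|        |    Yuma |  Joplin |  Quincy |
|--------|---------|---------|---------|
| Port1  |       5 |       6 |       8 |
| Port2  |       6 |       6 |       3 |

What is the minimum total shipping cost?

465

An optimal shipping plan:
  Port1→Yuma: 60 × 5 = 300
  Port1→Joplin: 5 × 6 = 30
  Port2→Quincy: 45 × 3 = 135
Total = 300 + 30 + 135 = 465.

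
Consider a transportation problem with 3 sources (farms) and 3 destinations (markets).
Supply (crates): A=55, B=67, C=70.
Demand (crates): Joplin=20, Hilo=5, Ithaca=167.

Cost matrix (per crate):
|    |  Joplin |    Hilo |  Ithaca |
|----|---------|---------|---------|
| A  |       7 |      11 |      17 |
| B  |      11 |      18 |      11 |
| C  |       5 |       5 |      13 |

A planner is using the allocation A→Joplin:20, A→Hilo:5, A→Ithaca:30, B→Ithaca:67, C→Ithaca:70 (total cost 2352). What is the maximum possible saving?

10

Current plan cost = 20·7 + 5·11 + 30·17 + 67·11 + 70·13 = 2352.
Optimal plan:
  A–Joplin: 20 crates
  A–Ithaca: 35 crates
  B–Ithaca: 67 crates
  C–Hilo: 5 crates
  C–Ithaca: 65 crates
Optimal cost = 2342.
Saving = 2352 − 2342 = 10.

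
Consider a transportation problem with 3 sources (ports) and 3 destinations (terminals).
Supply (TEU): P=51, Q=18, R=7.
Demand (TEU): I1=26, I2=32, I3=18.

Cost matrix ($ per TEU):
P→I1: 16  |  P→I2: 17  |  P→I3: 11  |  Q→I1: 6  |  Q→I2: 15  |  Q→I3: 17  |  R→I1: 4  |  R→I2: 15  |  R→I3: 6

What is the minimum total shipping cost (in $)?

Optimal allocation:
  P→I1: 1 × $16 = $16
  P→I2: 32 × $17 = $544
  P→I3: 18 × $11 = $198
  Q→I1: 18 × $6 = $108
  R→I1: 7 × $4 = $28
Total = 16 + 544 + 198 + 108 + 28 = $894.

894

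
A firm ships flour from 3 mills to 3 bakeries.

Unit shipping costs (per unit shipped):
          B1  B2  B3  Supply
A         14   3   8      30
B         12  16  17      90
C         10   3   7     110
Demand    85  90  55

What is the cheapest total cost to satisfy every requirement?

One minimum-cost allocation:
  A→B2: 30 × 3 = 90
  B→B1: 85 × 12 = 1020
  B→B3: 5 × 17 = 85
  C→B2: 60 × 3 = 180
  C→B3: 50 × 7 = 350
Total = 90 + 1020 + 85 + 180 + 350 = 1725.

1725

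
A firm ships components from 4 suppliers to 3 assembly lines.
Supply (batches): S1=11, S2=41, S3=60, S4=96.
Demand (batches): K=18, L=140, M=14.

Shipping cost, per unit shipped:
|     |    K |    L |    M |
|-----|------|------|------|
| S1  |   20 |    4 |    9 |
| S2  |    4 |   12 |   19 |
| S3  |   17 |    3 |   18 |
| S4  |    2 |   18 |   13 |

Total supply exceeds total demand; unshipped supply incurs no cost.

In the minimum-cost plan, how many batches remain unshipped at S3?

Minimum-cost shipments:
  S1 to L: 11 × 4 = 44
  S2 to L: 41 × 12 = 492
  S3 to L: 60 × 3 = 180
  S4 to K: 18 × 2 = 36
  S4 to L: 28 × 18 = 504
  S4 to M: 14 × 13 = 182
Total cost = 1438.
S3 ships 60 of its 60, leaving 0.

0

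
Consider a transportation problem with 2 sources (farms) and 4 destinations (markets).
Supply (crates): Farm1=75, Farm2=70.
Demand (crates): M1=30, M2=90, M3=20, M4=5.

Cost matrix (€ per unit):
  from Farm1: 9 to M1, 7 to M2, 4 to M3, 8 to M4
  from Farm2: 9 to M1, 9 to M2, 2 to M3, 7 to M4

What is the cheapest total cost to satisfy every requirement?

1005

Optimal allocation:
  Farm1→M2: 75 × €7 = €525
  Farm2→M1: 30 × €9 = €270
  Farm2→M2: 15 × €9 = €135
  Farm2→M3: 20 × €2 = €40
  Farm2→M4: 5 × €7 = €35
Total = 525 + 270 + 135 + 40 + 35 = €1005.
(Supply check: Farm1 ships 75; Farm2 ships 70.)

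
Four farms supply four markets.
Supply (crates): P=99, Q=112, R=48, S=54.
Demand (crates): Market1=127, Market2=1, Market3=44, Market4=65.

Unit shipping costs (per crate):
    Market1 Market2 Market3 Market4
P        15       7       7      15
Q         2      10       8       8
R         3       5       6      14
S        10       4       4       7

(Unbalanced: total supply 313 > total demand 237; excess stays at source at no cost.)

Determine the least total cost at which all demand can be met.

Optimal allocation:
  P–Market3: 23 × 7 = 161
  Q–Market1: 101 × 2 = 202
  Q–Market4: 11 × 8 = 88
  R–Market1: 26 × 3 = 78
  R–Market2: 1 × 5 = 5
  R–Market3: 21 × 6 = 126
  S–Market4: 54 × 7 = 378
Total = 161 + 202 + 88 + 78 + 5 + 126 + 378 = 1038.
(Supply check: P ships 23; Q ships 112; R ships 48; S ships 54.)

1038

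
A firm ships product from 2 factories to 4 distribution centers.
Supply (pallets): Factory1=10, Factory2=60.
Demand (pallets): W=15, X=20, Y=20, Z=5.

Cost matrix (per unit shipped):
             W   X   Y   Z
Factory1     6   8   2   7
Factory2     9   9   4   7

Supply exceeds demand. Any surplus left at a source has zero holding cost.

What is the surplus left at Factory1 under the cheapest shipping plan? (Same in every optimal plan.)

Minimum-cost shipments:
  Factory1 to W: 10 pallets
  Factory2 to W: 5 pallets
  Factory2 to X: 20 pallets
  Factory2 to Y: 20 pallets
  Factory2 to Z: 5 pallets
Total cost = 400.
Factory1 ships 10 of its 10, leaving 0.

0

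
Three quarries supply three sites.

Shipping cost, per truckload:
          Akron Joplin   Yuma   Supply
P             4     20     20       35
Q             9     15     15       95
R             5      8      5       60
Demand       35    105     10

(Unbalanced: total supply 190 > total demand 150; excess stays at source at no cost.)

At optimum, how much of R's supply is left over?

0

Minimum-cost shipments:
  P–Akron: 35 truckloads
  Q–Joplin: 55 truckloads
  R–Joplin: 50 truckloads
  R–Yuma: 10 truckloads
Total cost = 1415.
R ships 60 of its 60, leaving 0.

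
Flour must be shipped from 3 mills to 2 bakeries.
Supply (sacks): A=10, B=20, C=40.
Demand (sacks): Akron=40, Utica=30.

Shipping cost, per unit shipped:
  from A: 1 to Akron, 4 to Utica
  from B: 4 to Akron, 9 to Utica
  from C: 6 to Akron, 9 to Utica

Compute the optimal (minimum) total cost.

One minimum-cost allocation:
  A->Akron: 10 × 1 = 10
  B->Akron: 20 × 4 = 80
  C->Akron: 10 × 6 = 60
  C->Utica: 30 × 9 = 270
Total = 10 + 80 + 60 + 270 = 420.

420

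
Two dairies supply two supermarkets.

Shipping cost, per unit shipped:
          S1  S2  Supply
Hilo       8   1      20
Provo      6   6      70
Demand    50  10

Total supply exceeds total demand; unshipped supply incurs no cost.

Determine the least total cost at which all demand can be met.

310

An optimal shipping plan:
  Hilo–S2: 10 × 1 = 10
  Provo–S1: 50 × 6 = 300
Total = 10 + 300 = 310.
(Supply check: Hilo ships 10; Provo ships 50.)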